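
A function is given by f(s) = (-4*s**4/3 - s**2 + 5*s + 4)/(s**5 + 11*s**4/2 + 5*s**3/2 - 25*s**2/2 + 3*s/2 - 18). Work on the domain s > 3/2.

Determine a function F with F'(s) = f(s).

Factor the denominator (3*(s + 3)*(s + 4)*(2*s - 3)*(s**2 + 1)) and decompose: f = -2*(358*s + 251)/(3315*(s**2 + 1)) + 80/(1287*(2*s - 3)) - 2240/(561*(s + 4)) + 128/(45*(s + 3)); each piece integrates to a log, atan, or power term.
Check: d/ds[2*(1700*log(s - 3/2) + 155584*log(s + 3) - 218400*log(s + 4) - 5907*log(s**2 + 1) - 8283*atan(s))/109395] = (-8*s**4 - 6*s**2 + 30*s + 24)/(6*s**5 + 33*s**4 + 15*s**3 - 75*s**2 + 9*s - 108), which equals f(s).

An antiderivative is F(s) = 2*(1700*log(s - 3/2) + 155584*log(s + 3) - 218400*log(s + 4) - 5907*log(s**2 + 1) - 8283*atan(s))/109395.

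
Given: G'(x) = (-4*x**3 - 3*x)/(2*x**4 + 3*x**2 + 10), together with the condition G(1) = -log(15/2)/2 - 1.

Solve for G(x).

G(x) = -(log(x**4 + 3*x**2/2 + 5) + 2)/2

G'(x) matches the chain-rule pattern g'(h)*h' with inner function h(x) = x**4 + 3*x**2/2 + 5; substituting u = h(x) collapses the integral.
A general antiderivative is -log(x**4 + 3*x**2/2 + 5)/2 + C.
The condition gives C = -log(15/2)/2 - 1 - (-log(15/2)/2) = -1.
So G(x) = -(log(x**4 + 3*x**2/2 + 5) + 2)/2.
Check: d/dx[-(log(x**4 + 3*x**2/2 + 5) + 2)/2] = (-4*x**3 - 3*x)/(2*x**4 + 3*x**2 + 10) = G'(x).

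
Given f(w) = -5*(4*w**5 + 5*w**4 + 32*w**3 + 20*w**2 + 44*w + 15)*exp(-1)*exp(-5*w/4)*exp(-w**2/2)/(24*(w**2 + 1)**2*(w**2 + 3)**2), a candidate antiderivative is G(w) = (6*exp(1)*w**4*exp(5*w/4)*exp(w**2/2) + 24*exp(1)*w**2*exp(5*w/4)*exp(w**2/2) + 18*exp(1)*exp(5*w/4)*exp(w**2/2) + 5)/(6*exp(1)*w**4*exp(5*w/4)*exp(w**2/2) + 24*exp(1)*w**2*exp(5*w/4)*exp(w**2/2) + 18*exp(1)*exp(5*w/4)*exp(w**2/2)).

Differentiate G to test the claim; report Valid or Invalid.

Valid - differentiating G returns exactly f.

d/dw[G] = (-20*w**5 - 25*w**4 - 160*w**3 - 100*w**2 - 220*w - 75)/(24*exp(1)*w**8*exp(5*w/4)*exp(w**2/2) + 192*exp(1)*w**6*exp(5*w/4)*exp(w**2/2) + 528*exp(1)*w**4*exp(5*w/4)*exp(w**2/2) + 576*exp(1)*w**2*exp(5*w/4)*exp(w**2/2) + 216*exp(1)*exp(5*w/4)*exp(w**2/2))
This equals f(w) exactly, so the claim holds.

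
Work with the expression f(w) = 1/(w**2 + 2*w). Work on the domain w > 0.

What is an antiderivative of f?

The denominator factors as w*(w + 2); partial fractions split f into directly integrable pieces: -1/(2*(w + 2)) + 1/(2*w).
Check: d/dw[(log(w) - log(w + 2))/2] = 1/(w**2 + 2*w) = f(w).

An antiderivative is F(w) = (log(w) - log(w + 2))/2.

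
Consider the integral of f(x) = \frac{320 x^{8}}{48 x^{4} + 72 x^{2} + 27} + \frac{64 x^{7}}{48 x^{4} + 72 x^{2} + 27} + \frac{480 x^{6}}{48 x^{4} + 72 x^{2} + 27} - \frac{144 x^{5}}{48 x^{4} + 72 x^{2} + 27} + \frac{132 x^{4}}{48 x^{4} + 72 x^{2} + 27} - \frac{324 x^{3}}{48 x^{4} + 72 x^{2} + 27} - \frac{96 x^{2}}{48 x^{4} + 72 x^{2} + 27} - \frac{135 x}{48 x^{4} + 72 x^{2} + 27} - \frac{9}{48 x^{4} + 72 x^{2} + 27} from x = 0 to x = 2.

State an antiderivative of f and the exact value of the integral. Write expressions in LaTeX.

Integrate term by term and add the pieces.
F(x) = \frac{4 x^{5}}{3} + \frac{x^{4}}{3} - \frac{5 x^{2}}{2} - x + \frac{x}{2 x^{2} + \frac{3}{2}} is an antiderivative of f.
Check: d/dx[\frac{4 x^{5}}{3} + \frac{x^{4}}{3} - \frac{5 x^{2}}{2} - x + \frac{x}{2 x^{2} + \frac{3}{2}}] = \frac{320 x^{8} + 64 x^{7} + 480 x^{6} - 144 x^{5} + 132 x^{4} - 324 x^{3} - 96 x^{2} - 135 x - 9}{48 x^{4} + 72 x^{2} + 27}, which equals f(x).
F(2) = \frac{688}{19}; F(0) = 0.
Integral = F(2) - F(0) = \frac{688}{19}.

Antiderivative: F(x) = \frac{4 x^{5}}{3} + \frac{x^{4}}{3} - \frac{5 x^{2}}{2} - x + \frac{x}{2 x^{2} + \frac{3}{2}}; value = \frac{688}{19}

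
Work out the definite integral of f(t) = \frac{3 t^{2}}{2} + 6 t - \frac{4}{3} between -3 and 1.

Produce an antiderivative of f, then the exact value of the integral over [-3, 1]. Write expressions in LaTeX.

Integrate term by term and add the pieces.
F(t) = \frac{t^{3}}{2} + 3 t^{2} - \frac{4 t}{3} is an antiderivative of f.
Check: d/dt[\frac{t^{3}}{2} + 3 t^{2} - \frac{4 t}{3}] = \frac{3 t^{2}}{2} + 6 t - \frac{4}{3} = f(t).
F(1) = \frac{13}{6}; F(-3) = \frac{35}{2}.
Integral = F(1) - F(-3) = - \frac{46}{3}.

Antiderivative: F(t) = \frac{t^{3}}{2} + 3 t^{2} - \frac{4 t}{3}; value = - \frac{46}{3}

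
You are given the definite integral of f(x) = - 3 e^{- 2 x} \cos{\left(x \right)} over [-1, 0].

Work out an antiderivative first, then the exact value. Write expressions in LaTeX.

Antiderivative: F(x) = \frac{\left(- 3 \sin{\left(x \right)} + 6 \cos{\left(x \right)}\right) e^{- 2 x}}{5}; value = - \frac{6 e^{2} \cos{\left(1 \right)}}{5} - \frac{3 e^{2} \sin{\left(1 \right)}}{5} + \frac{6}{5}

For F(x) to be correct the identity F'(x) - f(x) = 0 must hold.
F(x) = \frac{\left(- 3 \sin{\left(x \right)} + 6 \cos{\left(x \right)}\right) e^{- 2 x}}{5} is an antiderivative of f.
Check: d/dx[\frac{\left(- 3 \sin{\left(x \right)} + 6 \cos{\left(x \right)}\right) e^{- 2 x}}{5}] = - 3 e^{- 2 x} \cos{\left(x \right)} = f(x).
F(0) = \frac{6}{5}; F(-1) = \frac{3 e^{2} \sin{\left(1 \right)}}{5} + \frac{6 e^{2} \cos{\left(1 \right)}}{5}.
Integral = F(0) - F(-1) = - \frac{6 e^{2} \cos{\left(1 \right)}}{5} - \frac{3 e^{2} \sin{\left(1 \right)}}{5} + \frac{6}{5}.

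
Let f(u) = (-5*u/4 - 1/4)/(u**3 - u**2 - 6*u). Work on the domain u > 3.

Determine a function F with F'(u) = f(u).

An antiderivative is F(u) = log(u)/24 - 4*log(u - 3)/15 + 9*log(u + 2)/40.

Factor the denominator (4*u*(u - 3)*(u + 2)) and decompose: f = 9/(40*(u + 2)) - 4/(15*(u - 3)) + 1/(24*u); each piece integrates to a log, atan, or power term.
Check: d/du[log(u)/24 - 4*log(u - 3)/15 + 9*log(u + 2)/40] = (-5*u - 1)/(4*u**3 - 4*u**2 - 24*u), which equals f(u).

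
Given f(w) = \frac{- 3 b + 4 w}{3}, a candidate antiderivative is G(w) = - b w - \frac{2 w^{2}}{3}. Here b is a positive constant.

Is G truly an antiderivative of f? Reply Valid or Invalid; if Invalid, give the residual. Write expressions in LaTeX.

d/dw[G] = - b - \frac{4 w}{3}
d/dw[G] - f(w) = - \frac{8 w}{3} != 0.

Invalid: d/dw[G] - f = - \frac{8 w}{3}, which is not 0.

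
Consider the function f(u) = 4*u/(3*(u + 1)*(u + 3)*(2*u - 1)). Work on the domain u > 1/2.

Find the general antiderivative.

F(u) = 4*log(u - 1/2)/63 + 2*log(u + 1)/9 - 2*log(u + 3)/7 + C

The denominator factors as 3*(u + 1)*(u + 3)*(2*u - 1); partial fractions split f into directly integrable pieces: 8/(63*(2*u - 1)) - 2/(7*(u + 3)) + 2/(9*(u + 1)).
Check: d/du[4*log(u - 1/2)/63 + 2*log(u + 1)/9 - 2*log(u + 3)/7] = 4*u/(6*u**3 + 21*u**2 + 6*u - 9), which equals f(u).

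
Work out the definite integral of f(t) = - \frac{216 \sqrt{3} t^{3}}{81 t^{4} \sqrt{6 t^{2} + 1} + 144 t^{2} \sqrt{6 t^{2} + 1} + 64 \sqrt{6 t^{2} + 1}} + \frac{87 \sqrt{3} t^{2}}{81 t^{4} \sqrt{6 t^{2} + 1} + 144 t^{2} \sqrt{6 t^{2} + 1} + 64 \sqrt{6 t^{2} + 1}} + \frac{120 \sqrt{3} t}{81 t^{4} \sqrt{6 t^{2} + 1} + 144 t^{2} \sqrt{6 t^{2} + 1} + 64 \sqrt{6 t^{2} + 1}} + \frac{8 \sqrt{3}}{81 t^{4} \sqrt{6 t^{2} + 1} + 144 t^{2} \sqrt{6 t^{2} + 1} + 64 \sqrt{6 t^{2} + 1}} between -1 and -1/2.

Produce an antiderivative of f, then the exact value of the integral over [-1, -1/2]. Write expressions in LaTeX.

The integrand splits into summands that can be handled one at a time.
F(t) = \frac{\sqrt{3} \left(t + 4\right) \sqrt{6 t^{2} + 1}}{9 t^{2} + 8} is an antiderivative of f.
Check: d/dt[\frac{\sqrt{3} \left(t + 4\right) \sqrt{6 t^{2} + 1}}{9 t^{2} + 8}] = \frac{- 216 \sqrt{3} t^{3} + 87 \sqrt{3} t^{2} + 120 \sqrt{3} t + 8 \sqrt{3}}{81 t^{4} \sqrt{6 t^{2} + 1} + 144 t^{2} \sqrt{6 t^{2} + 1} + 64 \sqrt{6 t^{2} + 1}}, which equals f(t).
F(-1/2) = \frac{7 \sqrt{30}}{41}; F(-1) = \frac{3 \sqrt{21}}{17}.
Integral = F(-1/2) - F(-1) = - \frac{3 \sqrt{21}}{17} + \frac{7 \sqrt{30}}{41}.

Antiderivative: F(t) = \frac{\sqrt{3} \left(t + 4\right) \sqrt{6 t^{2} + 1}}{9 t^{2} + 8}; value = - \frac{3 \sqrt{21}}{17} + \frac{7 \sqrt{30}}{41}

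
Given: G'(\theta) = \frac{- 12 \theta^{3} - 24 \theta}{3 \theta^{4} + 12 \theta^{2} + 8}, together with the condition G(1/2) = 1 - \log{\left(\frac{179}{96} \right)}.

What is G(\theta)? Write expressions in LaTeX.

G(\theta) = 1 - \log{\left(\frac{\theta^{4}}{2} + 2 \theta^{2} + \frac{4}{3} \right)}

The substitution u = \frac{\theta^{4}}{2} + 2 \theta^{2} + \frac{4}{3} works: G'(\theta) is exactly (dG/du)*(du/d\theta) for that inner function.
A general antiderivative is - \log{\left(\frac{\theta^{4}}{2} + 2 \theta^{2} + \frac{4}{3} \right)} + C.
The condition gives C = 1 - \log{\left(\frac{179}{96} \right)} - (- \log{\left(\frac{179}{96} \right)}) = 1.
So G(\theta) = 1 - \log{\left(\frac{\theta^{4}}{2} + 2 \theta^{2} + \frac{4}{3} \right)}.
Check: d/d\theta[1 - \log{\left(\frac{\theta^{4}}{2} + 2 \theta^{2} + \frac{4}{3} \right)}] = \frac{- 12 \theta^{3} - 24 \theta}{3 \theta^{4} + 12 \theta^{2} + 8} = G'(\theta).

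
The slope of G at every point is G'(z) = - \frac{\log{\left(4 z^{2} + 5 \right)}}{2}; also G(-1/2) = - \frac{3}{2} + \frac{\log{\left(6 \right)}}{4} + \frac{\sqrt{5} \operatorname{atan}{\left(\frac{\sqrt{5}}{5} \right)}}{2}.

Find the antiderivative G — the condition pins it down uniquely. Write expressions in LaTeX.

G(z) = - \frac{z \log{\left(4 z^{2} + 5 \right)}}{2} + z - \frac{\sqrt{5} \operatorname{atan}{\left(\frac{2 \sqrt{5} z}{5} \right)}}{2} - 1

Whatever form G(z) takes, its d/dz must return the stated G'(z).
A general antiderivative is - \frac{z \log{\left(4 z^{2} + 5 \right)}}{2} + z - \frac{\sqrt{5} \operatorname{atan}{\left(\frac{2 \sqrt{5} z}{5} \right)}}{2} + C.
The condition gives C = - \frac{3}{2} + \frac{\log{\left(6 \right)}}{4} + \frac{\sqrt{5} \operatorname{atan}{\left(\frac{\sqrt{5}}{5} \right)}}{2} - (- \frac{1}{2} + \frac{\log{\left(6 \right)}}{4} + \frac{\sqrt{5} \operatorname{atan}{\left(\frac{\sqrt{5}}{5} \right)}}{2}) = -1.
So G(z) = - \frac{z \log{\left(4 z^{2} + 5 \right)}}{2} + z - \frac{\sqrt{5} \operatorname{atan}{\left(\frac{2 \sqrt{5} z}{5} \right)}}{2} - 1.
Check: d/dz[- \frac{z \log{\left(4 z^{2} + 5 \right)}}{2} + z - \frac{\sqrt{5} \operatorname{atan}{\left(\frac{2 \sqrt{5} z}{5} \right)}}{2} - 1] = - \frac{\log{\left(4 z^{2} + 5 \right)}}{2} = G'(z).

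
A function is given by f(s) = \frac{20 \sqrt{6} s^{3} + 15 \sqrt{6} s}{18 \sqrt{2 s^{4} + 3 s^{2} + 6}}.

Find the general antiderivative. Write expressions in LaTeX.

The substitution u = \frac{s^{4}}{3} + \frac{s^{2}}{2} + 1 works: f is exactly (dF/du)*(du/ds) for that inner function.
Check: d/ds[\frac{5 \sqrt{\frac{s^{4}}{3} + \frac{s^{2}}{2} + 1}}{3}] = \frac{20 \sqrt{6} s^{3} + 15 \sqrt{6} s}{18 \sqrt{2 s^{4} + 3 s^{2} + 6}} = f(s).

F(s) = \frac{5 \sqrt{\frac{s^{4}}{3} + \frac{s^{2}}{2} + 1}}{3} + C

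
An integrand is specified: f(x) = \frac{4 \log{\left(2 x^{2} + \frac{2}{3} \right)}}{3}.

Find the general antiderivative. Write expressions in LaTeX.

Since d/dx undoes antidifferentiation here, F'(x) = f(x) is required of F(x).
Check: d/dx[\frac{4 \left(3 x \log{\left(2 x^{2} + \frac{2}{3} \right)} - 6 x + 2 \sqrt{3} \operatorname{atan}{\left(\sqrt{3} x \right)}\right)}{9}] = \frac{4 \log{\left(x^{2} + \frac{1}{3} \right)}}{3} + \frac{4 \log{\left(2 \right)}}{3}, which equals f(x).

F(x) = \frac{4 \left(3 x \log{\left(2 x^{2} + \frac{2}{3} \right)} - 6 x + 2 \sqrt{3} \operatorname{atan}{\left(\sqrt{3} x \right)}\right)}{9} + C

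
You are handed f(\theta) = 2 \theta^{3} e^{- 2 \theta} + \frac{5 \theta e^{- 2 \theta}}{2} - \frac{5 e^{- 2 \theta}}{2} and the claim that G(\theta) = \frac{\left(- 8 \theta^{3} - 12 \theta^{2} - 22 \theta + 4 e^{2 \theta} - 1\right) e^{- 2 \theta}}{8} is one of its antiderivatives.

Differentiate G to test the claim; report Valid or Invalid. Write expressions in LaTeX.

d/d\theta[G] = \frac{\left(4 \theta^{3} + 5 \theta - 5\right) e^{- 2 \theta}}{2}
This equals f(\theta) exactly, so the claim holds.

Valid. The derivative of G reproduces f.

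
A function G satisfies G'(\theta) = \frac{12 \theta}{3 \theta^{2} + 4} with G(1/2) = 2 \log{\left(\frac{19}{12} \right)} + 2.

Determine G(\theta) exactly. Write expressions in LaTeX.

G(\theta) = 2 \log{\left(\theta^{2} + \frac{4}{3} \right)} + 2

G'(\theta) matches the chain-rule pattern g'(h)*h' with inner function h(\theta) = \theta^{2} + \frac{4}{3}; substituting u = h(\theta) collapses the integral.
A general antiderivative is 2 \log{\left(\theta^{2} + \frac{4}{3} \right)} + C.
The condition gives C = 2 \log{\left(\frac{19}{12} \right)} + 2 - (2 \log{\left(\frac{19}{12} \right)}) = 2.
So G(\theta) = 2 \log{\left(\theta^{2} + \frac{4}{3} \right)} + 2.
Check: d/d\theta[2 \log{\left(\theta^{2} + \frac{4}{3} \right)} + 2] = \frac{12 \theta}{3 \theta^{2} + 4} = G'(\theta).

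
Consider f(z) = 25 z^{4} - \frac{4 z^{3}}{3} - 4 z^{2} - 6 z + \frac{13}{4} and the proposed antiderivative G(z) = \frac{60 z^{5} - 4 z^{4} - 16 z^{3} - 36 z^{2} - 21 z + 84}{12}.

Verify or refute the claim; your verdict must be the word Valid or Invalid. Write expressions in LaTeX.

Invalid: d/dz[G] - f = -5, which is not 0.

d/dz[G] = 25 z^{4} - \frac{4 z^{3}}{3} - 4 z^{2} - 6 z - \frac{7}{4}
d/dz[G] - f(z) = -5 != 0.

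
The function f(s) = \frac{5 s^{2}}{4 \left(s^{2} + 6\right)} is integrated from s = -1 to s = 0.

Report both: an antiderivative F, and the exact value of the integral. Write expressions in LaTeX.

A first test for any F(s): its s-derivative must equal f(s) identically.
F(s) = \frac{5 \left(s - \sqrt{6} \operatorname{atan}{\left(\frac{\sqrt{6} s}{6} \right)}\right)}{4} is an antiderivative of f.
Check: d/ds[\frac{5 \left(s - \sqrt{6} \operatorname{atan}{\left(\frac{\sqrt{6} s}{6} \right)}\right)}{4}] = \frac{5 s^{2}}{4 s^{2} + 24}, which equals f(s).
F(0) = 0; F(-1) = - \frac{5}{4} + \frac{5 \sqrt{6} \operatorname{atan}{\left(\frac{\sqrt{6}}{6} \right)}}{4}.
Integral = F(0) - F(-1) = - \frac{5 \sqrt{6} \operatorname{atan}{\left(\frac{\sqrt{6}}{6} \right)}}{4} + \frac{5}{4}.

Antiderivative: F(s) = \frac{5 \left(s - \sqrt{6} \operatorname{atan}{\left(\frac{\sqrt{6} s}{6} \right)}\right)}{4}; value = - \frac{5 \sqrt{6} \operatorname{atan}{\left(\frac{\sqrt{6}}{6} \right)}}{4} + \frac{5}{4}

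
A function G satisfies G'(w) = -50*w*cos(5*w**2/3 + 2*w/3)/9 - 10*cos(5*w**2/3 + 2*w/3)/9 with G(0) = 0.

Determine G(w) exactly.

G(w) = -5*sin(5*w**2/3 + 2*w/3)/3

G'(w) matches the chain-rule pattern g'(h)*h' with inner function h(w) = 5*w**2/3 + 2*w/3; substituting u = h(w) collapses the integral.
A general antiderivative is -5*sin(5*w**2/3 + 2*w/3)/3 + C.
The condition gives C = 0 - (0) = 0.
So G(w) = -5*sin(5*w**2/3 + 2*w/3)/3.
Check: d/dw[-5*sin(5*w**2/3 + 2*w/3)/3] = -50*w*cos(5*w**2/3 + 2*w/3)/9 - 10*cos(5*w**2/3 + 2*w/3)/9 = G'(w).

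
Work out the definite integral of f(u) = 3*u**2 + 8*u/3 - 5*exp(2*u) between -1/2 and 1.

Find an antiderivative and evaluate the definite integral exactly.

Antiderivative: F(u) = u**3 + 4*u**2/3 - 5*exp(2*u)/2; value = -5*exp(2)/2 + 5*exp(-1)/2 + 17/8

Integrate term by term and add the pieces.
F(u) = u**3 + 4*u**2/3 - 5*exp(2*u)/2 is an antiderivative of f.
Check: d/du[u**3 + 4*u**2/3 - 5*exp(2*u)/2] = 3*u**2 + 8*u/3 - 5*exp(2*u) = f(u).
F(1) = 7/3 - 5*exp(2)/2; F(-1/2) = 5/24 - 5*exp(-1)/2.
Integral = F(1) - F(-1/2) = -5*exp(2)/2 + 5*exp(-1)/2 + 17/8.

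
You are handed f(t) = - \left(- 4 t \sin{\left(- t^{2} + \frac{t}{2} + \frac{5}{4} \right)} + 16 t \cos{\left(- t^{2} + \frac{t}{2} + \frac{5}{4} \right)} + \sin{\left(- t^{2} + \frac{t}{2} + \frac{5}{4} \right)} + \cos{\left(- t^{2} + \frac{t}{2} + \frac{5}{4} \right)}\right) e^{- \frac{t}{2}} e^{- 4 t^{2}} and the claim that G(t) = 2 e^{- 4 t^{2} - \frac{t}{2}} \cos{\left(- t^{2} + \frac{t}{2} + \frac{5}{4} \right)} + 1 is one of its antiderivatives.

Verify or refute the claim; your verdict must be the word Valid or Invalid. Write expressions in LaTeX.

Valid: G'(t) = f(t).

d/dt[G] = \left(4 t \sin{\left(- t^{2} + \frac{t}{2} + \frac{5}{4} \right)} - 16 t \cos{\left(- t^{2} + \frac{t}{2} + \frac{5}{4} \right)} - \sin{\left(- t^{2} + \frac{t}{2} + \frac{5}{4} \right)} - \cos{\left(- t^{2} + \frac{t}{2} + \frac{5}{4} \right)}\right) e^{- \frac{t}{2}} e^{- 4 t^{2}}
This equals f(t) exactly, so the claim holds.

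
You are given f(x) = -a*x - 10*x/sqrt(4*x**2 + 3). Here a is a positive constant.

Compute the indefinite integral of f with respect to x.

The integrand splits into summands that can be handled one at a time.
Check: d/dx[-a*x**2/2 - 5*sqrt(4*x**2 + 3)/2] = (-a*x*sqrt(4*x**2 + 3) - 10*x)/sqrt(4*x**2 + 3), which equals f(x).

F(x) = -a*x**2/2 - 5*sqrt(4*x**2 + 3)/2 + C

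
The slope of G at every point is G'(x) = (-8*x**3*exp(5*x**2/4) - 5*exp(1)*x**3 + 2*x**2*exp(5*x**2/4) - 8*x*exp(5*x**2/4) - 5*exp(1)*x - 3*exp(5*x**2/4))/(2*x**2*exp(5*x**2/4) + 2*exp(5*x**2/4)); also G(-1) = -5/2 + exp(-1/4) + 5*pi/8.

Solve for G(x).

G(x) = -(4*x**2 - 2*x + 5*atan(x) - 1 - 2*exp(1)*exp(-5*x**2/4))/2

For G(x) to be correct, d/dx[G] must agree with the stated G'(x) identically.
A general antiderivative is -2*x**2 + x + exp(1 - 5*x**2/4) - 5*atan(x)/2 + C.
The condition gives C = -5/2 + exp(-1/4) + 5*pi/8 - (-3 + exp(-1/4) + 5*pi/8) = 1/2.
So G(x) = -(4*x**2 - 2*x + 5*atan(x) - 1 - 2*exp(1)*exp(-5*x**2/4))/2.
Check: d/dx[-(4*x**2 - 2*x + 5*atan(x) - 1 - 2*exp(1)*exp(-5*x**2/4))/2] = (-8*x**3*exp(5*x**2/4) - 5*exp(1)*x**3 + 2*x**2*exp(5*x**2/4) - 8*x*exp(5*x**2/4) - 5*exp(1)*x - 3*exp(5*x**2/4))/(2*x**2*exp(5*x**2/4) + 2*exp(5*x**2/4)) = G'(x).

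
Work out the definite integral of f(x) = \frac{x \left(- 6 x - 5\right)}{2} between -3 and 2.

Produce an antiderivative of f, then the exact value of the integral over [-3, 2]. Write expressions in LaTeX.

Antiderivative: F(x) = \frac{x^{2} \left(- 4 x - 5\right)}{4}; value = - \frac{115}{4}

Check any antiderivative F(x) by computing F'(x) and comparing it with f(x).
F(x) = \frac{x^{2} \left(- 4 x - 5\right)}{4} is an antiderivative of f.
Check: d/dx[\frac{x^{2} \left(- 4 x - 5\right)}{4}] = - 3 x^{2} - \frac{5 x}{2}, which equals f(x).
F(2) = -13; F(-3) = \frac{63}{4}.
Integral = F(2) - F(-3) = - \frac{115}{4}.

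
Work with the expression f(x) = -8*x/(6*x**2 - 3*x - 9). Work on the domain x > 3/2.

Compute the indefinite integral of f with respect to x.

F(x) = -4*(3*log(x - 3/2) + 2*log(x + 1))/15 + C

Factor the denominator (3*(x + 1)*(2*x - 3)) and decompose: f = -8/(5*(2*x - 3)) - 8/(15*(x + 1)); each piece integrates to a log, atan, or power term.
Check: d/dx[-4*(3*log(x - 3/2) + 2*log(x + 1))/15] = -8*x/(6*x**2 - 3*x - 9) = f(x).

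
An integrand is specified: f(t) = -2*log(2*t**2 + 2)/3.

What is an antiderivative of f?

An antiderivative is F(t) = 2*(-t*log(2*t**2 + 2) + 2*t - 2*atan(t))/3.

A first test for any F(t): its t-derivative must equal f(t) identically.
Check: d/dt[2*(-t*log(2*t**2 + 2) + 2*t - 2*atan(t))/3] = -2*log(t**2 + 1)/3 - 2*log(2)/3, which equals f(t).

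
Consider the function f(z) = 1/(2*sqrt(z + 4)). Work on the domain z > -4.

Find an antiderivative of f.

A first test for any F(z): its z-derivative must equal f(z) identically.
Check: d/dz[sqrt(z + 4)] = 1/(2*sqrt(z + 4)) = f(z).

An antiderivative is F(z) = sqrt(z + 4).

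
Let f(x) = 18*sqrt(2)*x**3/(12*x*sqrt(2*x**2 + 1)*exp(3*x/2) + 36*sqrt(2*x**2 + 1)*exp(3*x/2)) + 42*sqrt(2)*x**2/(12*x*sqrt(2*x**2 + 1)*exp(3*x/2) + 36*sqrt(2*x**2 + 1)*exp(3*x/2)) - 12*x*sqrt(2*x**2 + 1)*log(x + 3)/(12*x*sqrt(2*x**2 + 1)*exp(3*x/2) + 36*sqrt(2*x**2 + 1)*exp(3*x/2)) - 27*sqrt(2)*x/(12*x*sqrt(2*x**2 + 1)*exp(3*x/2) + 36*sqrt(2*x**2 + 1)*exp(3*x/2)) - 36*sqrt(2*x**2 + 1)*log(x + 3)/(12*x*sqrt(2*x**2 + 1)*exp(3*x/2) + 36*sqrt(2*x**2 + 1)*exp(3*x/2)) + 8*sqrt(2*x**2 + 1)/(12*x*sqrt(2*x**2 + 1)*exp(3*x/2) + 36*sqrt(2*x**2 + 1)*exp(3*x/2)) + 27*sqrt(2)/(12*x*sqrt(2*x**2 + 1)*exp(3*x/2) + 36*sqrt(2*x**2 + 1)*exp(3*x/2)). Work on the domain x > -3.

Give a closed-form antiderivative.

An antiderivative is F(x) = (-sqrt(4*x**2 + 2) + 4*log(x + 3)/3)*exp(-3*x/2)/2.

f has the shape u'v + uv' for u = -sqrt(4*x**2 + 2)/2 + 2*log(x + 3)/3 and v = exp(-3*x/2) — it is the derivative of the product u*v.
Check: d/dx[(-sqrt(4*x**2 + 2) + 4*log(x + 3)/3)*exp(-3*x/2)/2] = (18*sqrt(2)*x**3 + 42*sqrt(2)*x**2 - 12*x*sqrt(2*x**2 + 1)*log(x + 3) - 27*sqrt(2)*x - 36*sqrt(2*x**2 + 1)*log(x + 3) + 8*sqrt(2*x**2 + 1) + 27*sqrt(2))/(12*x*sqrt(2*x**2 + 1)*exp(3*x/2) + 36*sqrt(2*x**2 + 1)*exp(3*x/2)), which equals f(x).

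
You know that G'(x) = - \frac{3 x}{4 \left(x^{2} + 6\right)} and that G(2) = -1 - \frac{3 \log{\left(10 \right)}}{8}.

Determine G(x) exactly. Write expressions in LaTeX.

G(x) = - \frac{3 \log{\left(x^{2} + 6 \right)}}{8} - 1

The substitution u = x^{2} + 6 works: G'(x) is exactly (dG/du)*(du/dx) for that inner function.
A general antiderivative is - \frac{3 \log{\left(x^{2} + 6 \right)}}{8} + C.
The condition gives C = -1 - \frac{3 \log{\left(10 \right)}}{8} - (- \frac{3 \log{\left(10 \right)}}{8}) = -1.
So G(x) = - \frac{3 \log{\left(x^{2} + 6 \right)}}{8} - 1.
Check: d/dx[- \frac{3 \log{\left(x^{2} + 6 \right)}}{8} - 1] = - \frac{3 x}{4 x^{2} + 24}, which equals G'(x).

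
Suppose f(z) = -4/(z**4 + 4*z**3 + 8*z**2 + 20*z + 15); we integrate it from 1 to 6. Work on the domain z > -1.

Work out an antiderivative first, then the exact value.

Antiderivative: F(z) = (-35*log(z + 1) + 15*log(z + 3) + 10*log(z**2 + 5) + 2*sqrt(5)*atan(sqrt(5)*z/5))/105; value = -log(7)/3 - log(4)/7 - 2*log(6)/21 - 2*sqrt(5)*atan(sqrt(5)/5)/105 + 2*sqrt(5)*atan(6*sqrt(5)/5)/105 + log(2)/3 + log(9)/7 + 2*log(41)/21

The denominator factors as (z + 1)*(z + 3)*(z**2 + 5); partial fractions split f into directly integrable pieces: 2*(2*z + 1)/(21*(z**2 + 5)) + 1/(7*(z + 3)) - 1/(3*(z + 1)).
F(z) = (-35*log(z + 1) + 15*log(z + 3) + 10*log(z**2 + 5) + 2*sqrt(5)*atan(sqrt(5)*z/5))/105 is an antiderivative of f.
Check: d/dz[(-35*log(z + 1) + 15*log(z + 3) + 10*log(z**2 + 5) + 2*sqrt(5)*atan(sqrt(5)*z/5))/105] = -4/(z**4 + 4*z**3 + 8*z**2 + 20*z + 15) = f(z).
F(6) = -log(7)/3 + 2*sqrt(5)*atan(6*sqrt(5)/5)/105 + log(9)/7 + 2*log(41)/21; F(1) = -log(2)/3 + 2*sqrt(5)*atan(sqrt(5)/5)/105 + 2*log(6)/21 + log(4)/7.
Integral = F(6) - F(1) = -log(7)/3 - log(4)/7 - 2*log(6)/21 - 2*sqrt(5)*atan(sqrt(5)/5)/105 + 2*sqrt(5)*atan(6*sqrt(5)/5)/105 + log(2)/3 + log(9)/7 + 2*log(41)/21.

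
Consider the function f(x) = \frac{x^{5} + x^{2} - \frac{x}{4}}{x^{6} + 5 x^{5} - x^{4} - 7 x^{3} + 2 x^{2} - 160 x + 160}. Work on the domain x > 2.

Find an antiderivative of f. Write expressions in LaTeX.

An antiderivative is F(x) = \frac{173950 x \log{\left(x - 2 \right)} - 18522 x \log{\left(x - 1 \right)} + 1307622 x \log{\left(x + 4 \right)} + 62275 x \log{\left(x^{2} + 5 \right)} - 99850 \sqrt{5} x \operatorname{atan}{\left(\frac{\sqrt{5} x}{5} \right)} + 695800 \log{\left(x - 2 \right)} - 74088 \log{\left(x - 1 \right)} + 5230488 \log{\left(x + 4 \right)} + 249100 \log{\left(x^{2} + 5 \right)} - 399400 \sqrt{5} \operatorname{atan}{\left(\frac{\sqrt{5} x}{5} \right)} + 2537640}{1587600 x + 6350400}.

The denominator factors as 4 \left(x - 2\right) \left(x - 1\right) \left(x + 4\right)^{2} \left(x^{2} + 5\right); partial fractions split f into directly integrable pieces: \frac{2491 x - 9985}{31752 \left(x^{2} + 5\right)} + \frac{217937}{264600 \left(x + 4\right)} - \frac{1007}{630 \left(x + 4\right)^{2}} - \frac{7}{600 \left(x - 1\right)} + \frac{71}{648 \left(x - 2\right)}.
Check: d/dx[\frac{173950 x \log{\left(x - 2 \right)} - 18522 x \log{\left(x - 1 \right)} + 1307622 x \log{\left(x + 4 \right)} + 62275 x \log{\left(x^{2} + 5 \right)} - 99850 \sqrt{5} x \operatorname{atan}{\left(\frac{\sqrt{5} x}{5} \right)} + 695800 \log{\left(x - 2 \right)} - 74088 \log{\left(x - 1 \right)} + 5230488 \log{\left(x + 4 \right)} + 249100 \log{\left(x^{2} + 5 \right)} - 399400 \sqrt{5} \operatorname{atan}{\left(\frac{\sqrt{5} x}{5} \right)} + 2537640}{1587600 x + 6350400}] = \frac{4 x^{5} + 4 x^{2} - x}{4 x^{6} + 20 x^{5} - 4 x^{4} - 28 x^{3} + 8 x^{2} - 640 x + 640}, which equals f(x).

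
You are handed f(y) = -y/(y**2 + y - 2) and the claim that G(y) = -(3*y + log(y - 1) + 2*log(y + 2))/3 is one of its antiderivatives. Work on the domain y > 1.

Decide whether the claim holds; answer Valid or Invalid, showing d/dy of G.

Invalid: d/dy[G] - f = -1, which is not 0.

d/dy[G] = (-y**2 - 2*y + 2)/(y**2 + y - 2)
d/dy[G] - f(y) = -1 != 0.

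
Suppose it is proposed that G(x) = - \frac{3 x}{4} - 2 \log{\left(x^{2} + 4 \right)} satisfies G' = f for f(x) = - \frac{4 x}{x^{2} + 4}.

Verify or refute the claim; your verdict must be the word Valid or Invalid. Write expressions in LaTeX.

d/dx[G] = \frac{- 3 x^{2} - 16 x - 12}{4 x^{2} + 16}
d/dx[G] - f(x) = - \frac{3}{4} != 0.

Invalid: d/dx[G] - f = - \frac{3}{4}, which is not 0.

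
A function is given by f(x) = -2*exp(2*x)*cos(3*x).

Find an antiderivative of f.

An antiderivative is F(x) = -6*exp(2*x)*sin(3*x)/13 - 4*exp(2*x)*cos(3*x)/13.

Whatever form F(x) takes, F'(x) = f(x) is non-negotiable.
Check: d/dx[-6*exp(2*x)*sin(3*x)/13 - 4*exp(2*x)*cos(3*x)/13] = -2*exp(2*x)*cos(3*x) = f(x).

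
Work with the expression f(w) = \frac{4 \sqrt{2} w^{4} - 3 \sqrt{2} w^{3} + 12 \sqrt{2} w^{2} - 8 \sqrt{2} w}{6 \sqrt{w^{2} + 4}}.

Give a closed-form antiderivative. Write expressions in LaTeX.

Recognize the product-rule pattern: f = u'v + uv' with u = - \frac{\sqrt{\frac{w^{2}}{2} + 2}}{3}, v = - w^{3} + w^{2}, so integration by parts undoes it.
Check: d/dw[\frac{\sqrt{2} \left(w^{3} \sqrt{w^{2} + 4} - w^{2} \sqrt{w^{2} + 4}\right)}{6}] = \frac{4 \sqrt{2} w^{4} - 3 \sqrt{2} w^{3} + 12 \sqrt{2} w^{2} - 8 \sqrt{2} w}{6 \sqrt{w^{2} + 4}} = f(w).

An antiderivative is F(w) = \frac{\sqrt{2} \left(w^{3} \sqrt{w^{2} + 4} - w^{2} \sqrt{w^{2} + 4}\right)}{6}.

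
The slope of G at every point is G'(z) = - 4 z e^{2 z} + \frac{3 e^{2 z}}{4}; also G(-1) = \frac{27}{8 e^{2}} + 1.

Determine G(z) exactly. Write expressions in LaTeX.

Recognize the product-rule pattern: G'(z) = u'v + uv' with u = \frac{11}{8} - 2 z, v = e^{2 z}, so integration by parts undoes it.
A general antiderivative is \frac{\left(11 - 16 z\right) e^{2 z}}{8} + C.
The condition gives C = \frac{27}{8 e^{2}} + 1 - (\frac{27}{8 e^{2}}) = 1.
So G(z) = - \frac{16 z e^{2 z} - 11 e^{2 z} - 8}{8}.
Check: d/dz[- \frac{16 z e^{2 z} - 11 e^{2 z} - 8}{8}] = - 4 z e^{2 z} + \frac{3 e^{2 z}}{4} = G'(z).

G(z) = - \frac{16 z e^{2 z} - 11 e^{2 z} - 8}{8}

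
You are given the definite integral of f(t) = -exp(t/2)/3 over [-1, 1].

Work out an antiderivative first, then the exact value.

Whatever form F(t) takes, F'(t) = f(t) is non-negotiable.
F(t) = -2*exp(t/2)/3 is an antiderivative of f.
Check: d/dt[-2*exp(t/2)/3] = -exp(t/2)/3 = f(t).
F(1) = -2*exp(1/2)/3; F(-1) = -2*exp(-1/2)/3.
Integral = F(1) - F(-1) = -2*exp(1/2)/3 + 2*exp(-1/2)/3.

Antiderivative: F(t) = -2*exp(t/2)/3; value = -2*exp(1/2)/3 + 2*exp(-1/2)/3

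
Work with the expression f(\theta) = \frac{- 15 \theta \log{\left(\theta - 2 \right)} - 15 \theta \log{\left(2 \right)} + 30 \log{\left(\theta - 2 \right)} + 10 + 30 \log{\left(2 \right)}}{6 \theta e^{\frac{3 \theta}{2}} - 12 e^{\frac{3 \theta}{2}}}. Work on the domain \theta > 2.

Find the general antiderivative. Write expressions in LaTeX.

Recognize the product-rule pattern: f = u'v + uv' with u = \frac{5 e^{- \frac{3 \theta}{2}}}{3}, v = \log{\left(2 \theta - 4 \right)}, so integration by parts undoes it.
Check: d/d\theta[\frac{\left(5 \log{\left(\theta - 2 \right)} + 5 \log{\left(2 \right)}\right) e^{- \frac{3 \theta}{2}}}{3}] = \frac{- 15 \theta \log{\left(\theta - 2 \right)} - 15 \theta \log{\left(2 \right)} + 30 \log{\left(\theta - 2 \right)} + 10 + 30 \log{\left(2 \right)}}{6 \theta e^{\frac{3 \theta}{2}} - 12 e^{\frac{3 \theta}{2}}} = f(\theta).

F(\theta) = \frac{\left(5 \log{\left(\theta - 2 \right)} + 5 \log{\left(2 \right)}\right) e^{- \frac{3 \theta}{2}}}{3} + C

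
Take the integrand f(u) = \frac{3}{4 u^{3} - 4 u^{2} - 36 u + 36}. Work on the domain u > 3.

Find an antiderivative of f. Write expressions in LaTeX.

Factor the denominator (4 \left(u - 3\right) \left(u - 1\right) \left(u + 3\right)) and decompose: f = \frac{1}{32 \left(u + 3\right)} - \frac{3}{32 \left(u - 1\right)} + \frac{1}{16 \left(u - 3\right)}; each piece integrates to a log, atan, or power term.
Check: d/du[\frac{\log{\left(u - 3 \right)}}{16} - \frac{3 \log{\left(u - 1 \right)}}{32} + \frac{\log{\left(u + 3 \right)}}{32}] = \frac{3}{4 u^{3} - 4 u^{2} - 36 u + 36} = f(u).

An antiderivative is F(u) = \frac{\log{\left(u - 3 \right)}}{16} - \frac{3 \log{\left(u - 1 \right)}}{32} + \frac{\log{\left(u + 3 \right)}}{32}.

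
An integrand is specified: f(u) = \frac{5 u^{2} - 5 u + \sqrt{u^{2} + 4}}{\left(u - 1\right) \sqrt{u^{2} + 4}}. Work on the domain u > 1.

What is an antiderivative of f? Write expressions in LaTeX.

A first test for any F(u): its u-derivative must equal f(u) identically.
Check: d/du[5 \sqrt{u^{2} + 4} + \log{\left(u - 1 \right)}] = \frac{5 u^{2} - 5 u + \sqrt{u^{2} + 4}}{u \sqrt{u^{2} + 4} - \sqrt{u^{2} + 4}}, which equals f(u).

An antiderivative is F(u) = 5 \sqrt{u^{2} + 4} + \log{\left(u - 1 \right)}.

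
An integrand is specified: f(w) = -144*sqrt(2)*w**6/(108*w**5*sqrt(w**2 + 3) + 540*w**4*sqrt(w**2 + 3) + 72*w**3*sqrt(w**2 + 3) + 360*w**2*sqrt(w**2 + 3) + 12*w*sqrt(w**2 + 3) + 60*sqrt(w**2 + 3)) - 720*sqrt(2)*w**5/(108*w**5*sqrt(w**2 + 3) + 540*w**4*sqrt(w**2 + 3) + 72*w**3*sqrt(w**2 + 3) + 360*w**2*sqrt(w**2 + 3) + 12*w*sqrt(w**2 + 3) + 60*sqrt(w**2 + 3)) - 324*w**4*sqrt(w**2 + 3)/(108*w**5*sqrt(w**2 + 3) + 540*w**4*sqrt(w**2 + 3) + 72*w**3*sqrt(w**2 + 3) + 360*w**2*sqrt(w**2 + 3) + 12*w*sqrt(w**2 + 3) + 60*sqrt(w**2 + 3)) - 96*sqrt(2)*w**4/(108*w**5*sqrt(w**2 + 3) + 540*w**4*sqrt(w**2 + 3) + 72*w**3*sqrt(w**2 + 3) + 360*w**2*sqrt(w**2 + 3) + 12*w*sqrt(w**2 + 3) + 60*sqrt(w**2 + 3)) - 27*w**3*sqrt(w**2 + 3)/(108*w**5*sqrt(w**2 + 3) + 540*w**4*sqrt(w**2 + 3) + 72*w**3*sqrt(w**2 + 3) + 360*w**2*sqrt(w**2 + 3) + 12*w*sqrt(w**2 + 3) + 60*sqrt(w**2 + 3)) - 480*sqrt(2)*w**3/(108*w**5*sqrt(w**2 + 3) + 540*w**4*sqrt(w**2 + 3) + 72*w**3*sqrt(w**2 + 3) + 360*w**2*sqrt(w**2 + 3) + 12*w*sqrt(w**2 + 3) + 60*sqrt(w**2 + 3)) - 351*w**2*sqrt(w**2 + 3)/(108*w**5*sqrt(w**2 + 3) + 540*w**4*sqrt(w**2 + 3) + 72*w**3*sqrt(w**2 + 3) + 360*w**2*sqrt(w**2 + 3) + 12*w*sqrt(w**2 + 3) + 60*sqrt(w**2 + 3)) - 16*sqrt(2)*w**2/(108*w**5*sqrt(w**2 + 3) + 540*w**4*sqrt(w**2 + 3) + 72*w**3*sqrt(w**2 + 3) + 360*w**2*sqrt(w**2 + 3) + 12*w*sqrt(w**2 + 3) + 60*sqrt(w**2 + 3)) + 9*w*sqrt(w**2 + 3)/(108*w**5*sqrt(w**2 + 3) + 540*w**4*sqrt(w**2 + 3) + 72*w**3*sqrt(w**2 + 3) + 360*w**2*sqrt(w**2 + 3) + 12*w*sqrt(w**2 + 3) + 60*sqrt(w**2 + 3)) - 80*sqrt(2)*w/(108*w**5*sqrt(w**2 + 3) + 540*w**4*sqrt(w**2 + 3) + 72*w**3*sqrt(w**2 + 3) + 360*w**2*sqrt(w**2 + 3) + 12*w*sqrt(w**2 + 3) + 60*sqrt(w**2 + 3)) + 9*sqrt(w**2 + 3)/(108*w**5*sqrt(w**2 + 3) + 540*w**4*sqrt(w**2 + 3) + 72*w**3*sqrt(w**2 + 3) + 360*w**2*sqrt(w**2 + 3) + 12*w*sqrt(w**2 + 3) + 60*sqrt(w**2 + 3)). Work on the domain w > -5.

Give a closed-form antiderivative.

An antiderivative is F(w) = -(48*sqrt(2)*w**2*sqrt(w**2 + 3) + 108*w**2*log(w + 5) - 9*w + 16*sqrt(2)*sqrt(w**2 + 3) + 36*log(w + 5))/(12*(3*w**2 + 1)).

Integrate term by term and add the pieces.
Check: d/dw[-(48*sqrt(2)*w**2*sqrt(w**2 + 3) + 108*w**2*log(w + 5) - 9*w + 16*sqrt(2)*sqrt(w**2 + 3) + 36*log(w + 5))/(12*(3*w**2 + 1))] = (-144*sqrt(2)*w**6 - 720*sqrt(2)*w**5 - 324*w**4*sqrt(w**2 + 3) - 96*sqrt(2)*w**4 - 27*w**3*sqrt(w**2 + 3) - 480*sqrt(2)*w**3 - 351*w**2*sqrt(w**2 + 3) - 16*sqrt(2)*w**2 + 9*w*sqrt(w**2 + 3) - 80*sqrt(2)*w + 9*sqrt(w**2 + 3))/(108*w**5*sqrt(w**2 + 3) + 540*w**4*sqrt(w**2 + 3) + 72*w**3*sqrt(w**2 + 3) + 360*w**2*sqrt(w**2 + 3) + 12*w*sqrt(w**2 + 3) + 60*sqrt(w**2 + 3)), which equals f(w).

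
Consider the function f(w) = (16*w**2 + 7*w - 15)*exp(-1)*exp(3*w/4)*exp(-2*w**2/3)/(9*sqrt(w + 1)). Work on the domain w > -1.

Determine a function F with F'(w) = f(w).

An antiderivative is F(w) = -4*sqrt(w + 1)*exp(-1)*exp(3*w/4)*exp(-2*w**2/3)/3.

f has the shape u'v + uv' for u = -4*sqrt(w + 1)/3 and v = exp(-2*w**2/3 + 3*w/4 - 1) — it is the derivative of the product u*v.
Check: d/dw[-4*sqrt(w + 1)*exp(-1)*exp(3*w/4)*exp(-2*w**2/3)/3] = (16*w**2*exp(3*w/4) + 7*w*exp(3*w/4) - 15*exp(3*w/4))*exp(-1)*exp(-2*w**2/3)/(9*sqrt(w + 1)), which equals f(w).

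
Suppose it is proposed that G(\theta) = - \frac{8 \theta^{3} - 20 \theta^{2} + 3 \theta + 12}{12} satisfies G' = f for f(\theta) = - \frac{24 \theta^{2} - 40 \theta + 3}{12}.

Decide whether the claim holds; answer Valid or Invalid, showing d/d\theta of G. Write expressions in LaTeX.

d/d\theta[G] = - 2 \theta^{2} + \frac{10 \theta}{3} - \frac{1}{4}
This equals f(\theta) exactly, so the claim holds.

Valid - the claim checks out under differentiation.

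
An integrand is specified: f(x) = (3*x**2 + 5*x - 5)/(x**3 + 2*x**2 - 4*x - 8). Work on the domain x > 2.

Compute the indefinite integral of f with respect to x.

Factor the denominator ((x - 2)*(x + 2)**2) and decompose: f = 31/(16*(x + 2)) + 3/(4*(x + 2)**2) + 17/(16*(x - 2)); each piece integrates to a log, atan, or power term.
Check: d/dx[(17*(x + 2)*log(x - 2) + 31*(x + 2)*log(x + 2) - 12)/(16*(x + 2))] = (3*x**2 + 5*x - 5)/(x**3 + 2*x**2 - 4*x - 8) = f(x).

F(x) = (17*(x + 2)*log(x - 2) + 31*(x + 2)*log(x + 2) - 12)/(16*(x + 2)) + C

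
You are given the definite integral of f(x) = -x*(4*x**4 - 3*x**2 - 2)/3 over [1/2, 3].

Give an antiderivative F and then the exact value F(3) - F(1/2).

A first test for any F(x): its x-derivative must equal f(x) identically.
F(x) = x**2*(-8*x**4 + 9*x**2 + 12)/36 is an antiderivative of f.
Check: d/dx[x**2*(-8*x**4 + 9*x**2 + 12)/36] = -4*x**5/3 + x**3 + 2*x/3, which equals f(x).
F(3) = -555/4; F(1/2) = 55/576.
Integral = F(3) - F(1/2) = -79975/576.

Antiderivative: F(x) = x**2*(-8*x**4 + 9*x**2 + 12)/36; value = -79975/576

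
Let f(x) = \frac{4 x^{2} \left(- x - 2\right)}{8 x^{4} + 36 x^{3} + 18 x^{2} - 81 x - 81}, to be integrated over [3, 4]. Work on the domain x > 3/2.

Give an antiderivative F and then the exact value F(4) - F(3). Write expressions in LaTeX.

Antiderivative: F(x) = - \frac{7 \log{\left(x - \frac{3}{2} \right)}}{72} + \frac{\log{\left(x + \frac{3}{2} \right)}}{24} - \frac{4 \log{\left(x + 3 \right)}}{9} - \frac{1}{8 x + 12}; value = - \frac{4 \log{\left(7 \right)}}{9} - \frac{7 \log{\left(\frac{5}{2} \right)}}{72} - \frac{\log{\left(\frac{9}{2} \right)}}{24} + \frac{1}{198} + \frac{7 \log{\left(\frac{3}{2} \right)}}{72} + \frac{\log{\left(\frac{11}{2} \right)}}{24} + \frac{4 \log{\left(6 \right)}}{9}

The denominator factors as \left(x + 3\right) \left(2 x - 3\right) \left(2 x + 3\right)^{2}; partial fractions split f into directly integrable pieces: \frac{1}{12 \left(2 x + 3\right)} + \frac{1}{2 \left(2 x + 3\right)^{2}} - \frac{7}{36 \left(2 x - 3\right)} - \frac{4}{9 \left(x + 3\right)}.
F(x) = - \frac{7 \log{\left(x - \frac{3}{2} \right)}}{72} + \frac{\log{\left(x + \frac{3}{2} \right)}}{24} - \frac{4 \log{\left(x + 3 \right)}}{9} - \frac{1}{8 x + 12} is an antiderivative of f.
Check: d/dx[- \frac{7 \log{\left(x - \frac{3}{2} \right)}}{72} + \frac{\log{\left(x + \frac{3}{2} \right)}}{24} - \frac{4 \log{\left(x + 3 \right)}}{9} - \frac{1}{8 x + 12}] = \frac{- 4 x^{3} - 8 x^{2}}{8 x^{4} + 36 x^{3} + 18 x^{2} - 81 x - 81}, which equals f(x).
F(4) = - \frac{4 \log{\left(7 \right)}}{9} - \frac{7 \log{\left(\frac{5}{2} \right)}}{72} - \frac{1}{44} + \frac{\log{\left(\frac{11}{2} \right)}}{24}; F(3) = - \frac{4 \log{\left(6 \right)}}{9} - \frac{7 \log{\left(\frac{3}{2} \right)}}{72} - \frac{1}{36} + \frac{\log{\left(\frac{9}{2} \right)}}{24}.
Integral = F(4) - F(3) = - \frac{4 \log{\left(7 \right)}}{9} - \frac{7 \log{\left(\frac{5}{2} \right)}}{72} - \frac{\log{\left(\frac{9}{2} \right)}}{24} + \frac{1}{198} + \frac{7 \log{\left(\frac{3}{2} \right)}}{72} + \frac{\log{\left(\frac{11}{2} \right)}}{24} + \frac{4 \log{\left(6 \right)}}{9}.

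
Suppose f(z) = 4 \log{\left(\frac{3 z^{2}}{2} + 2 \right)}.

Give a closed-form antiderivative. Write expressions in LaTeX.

Whatever form F(z) takes, F'(z) = f(z) is non-negotiable.
Check: d/dz[4 z \log{\left(\frac{3 z^{2}}{2} + 2 \right)} - 8 z + \frac{16 \sqrt{3} \operatorname{atan}{\left(\frac{\sqrt{3} z}{2} \right)}}{3}] = 4 \log{\left(\frac{3 z^{2}}{2} + 2 \right)} = f(z).

An antiderivative is F(z) = 4 z \log{\left(\frac{3 z^{2}}{2} + 2 \right)} - 8 z + \frac{16 \sqrt{3} \operatorname{atan}{\left(\frac{\sqrt{3} z}{2} \right)}}{3}.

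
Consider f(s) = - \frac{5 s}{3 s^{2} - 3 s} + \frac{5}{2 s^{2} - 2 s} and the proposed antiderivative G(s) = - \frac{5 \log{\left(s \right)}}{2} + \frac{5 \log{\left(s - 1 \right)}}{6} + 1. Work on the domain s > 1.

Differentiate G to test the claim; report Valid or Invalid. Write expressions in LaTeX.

Valid - differentiating G returns exactly f.

d/ds[G] = \frac{15 - 10 s}{6 s^{2} - 6 s}
This equals f(s) exactly, so the claim holds.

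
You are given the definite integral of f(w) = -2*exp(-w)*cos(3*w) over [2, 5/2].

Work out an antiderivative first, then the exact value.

An antiderivative F(w) passes only if d/dw[F] lands on f(w) exactly.
F(w) = (-3*sin(3*w) + cos(3*w))*exp(-w)/5 is an antiderivative of f.
Check: d/dw[(-3*sin(3*w) + cos(3*w))*exp(-w)/5] = -2*exp(-w)*cos(3*w) = f(w).
F(5/2) = -3*exp(-5/2)*sin(15/2)/5 + exp(-5/2)*cos(15/2)/5; F(2) = -3*exp(-2)*sin(6)/5 + exp(-2)*cos(6)/5.
Integral = F(5/2) - F(2) = -3*exp(-5/2)*sin(15/2)/5 - exp(-2)*cos(6)/5 + 3*exp(-2)*sin(6)/5 + exp(-5/2)*cos(15/2)/5.

Antiderivative: F(w) = (-3*sin(3*w) + cos(3*w))*exp(-w)/5; value = -3*exp(-5/2)*sin(15/2)/5 - exp(-2)*cos(6)/5 + 3*exp(-2)*sin(6)/5 + exp(-5/2)*cos(15/2)/5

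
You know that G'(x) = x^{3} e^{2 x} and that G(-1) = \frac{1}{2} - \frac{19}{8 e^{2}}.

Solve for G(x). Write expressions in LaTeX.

G'(x) has the shape u'v + uv' for u = \frac{x^{3}}{2} - \frac{3 x^{2}}{4} + \frac{3 x}{4} - \frac{3}{8} and v = e^{2 x} — it is the derivative of the product u*v.
A general antiderivative is \frac{\left(4 x^{3} - 6 x^{2} + 6 x - 3\right) e^{2 x}}{8} + C.
The condition gives C = \frac{1}{2} - \frac{19}{8 e^{2}} - (- \frac{19}{8 e^{2}}) = \frac{1}{2}.
So G(x) = \frac{4 x^{3} e^{2 x} - 6 x^{2} e^{2 x} + 6 x e^{2 x} - 3 e^{2 x} + 4}{8}.
Check: d/dx[\frac{4 x^{3} e^{2 x} - 6 x^{2} e^{2 x} + 6 x e^{2 x} - 3 e^{2 x} + 4}{8}] = x^{3} e^{2 x} = G'(x).

G(x) = \frac{4 x^{3} e^{2 x} - 6 x^{2} e^{2 x} + 6 x e^{2 x} - 3 e^{2 x} + 4}{8}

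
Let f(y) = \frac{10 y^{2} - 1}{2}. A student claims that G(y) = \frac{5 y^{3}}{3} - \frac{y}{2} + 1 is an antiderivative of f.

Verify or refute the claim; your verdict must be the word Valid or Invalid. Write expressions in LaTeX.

Valid - the claim checks out under differentiation.

d/dy[G] = 5 y^{2} - \frac{1}{2}
This equals f(y) exactly, so the claim holds.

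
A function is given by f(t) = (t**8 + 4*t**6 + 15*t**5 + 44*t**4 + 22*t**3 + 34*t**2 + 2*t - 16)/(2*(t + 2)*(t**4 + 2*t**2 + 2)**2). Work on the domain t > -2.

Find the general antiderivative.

An antiderivative F(t) passes only if d/dt[F] lands on f(t) exactly.
Check: d/dt[(-10*t + 2*(t**4 + 2*t**2 + 2)*log(3*t + 6) - 3)/(4*(t**4 + 2*t**2 + 2))] = (t**8 + 4*t**6 + 15*t**5 + 44*t**4 + 22*t**3 + 34*t**2 + 2*t - 16)/(2*t**9 + 4*t**8 + 8*t**7 + 16*t**6 + 16*t**5 + 32*t**4 + 16*t**3 + 32*t**2 + 8*t + 16), which equals f(t).

F(t) = (-10*t + 2*(t**4 + 2*t**2 + 2)*log(3*t + 6) - 3)/(4*(t**4 + 2*t**2 + 2)) + C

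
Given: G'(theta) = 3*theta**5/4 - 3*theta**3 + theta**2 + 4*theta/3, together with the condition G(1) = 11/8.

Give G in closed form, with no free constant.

G(theta) = theta**6/8 - 3*theta**4/4 + theta**3/3 + 2*theta**2/3 + 1

The integrand splits into summands that can be handled one at a time.
A general antiderivative is theta**6/8 - 3*theta**4/4 + theta**3/3 + 2*theta**2/3 + C.
The condition gives C = 11/8 - (3/8) = 1.
So G(theta) = theta**6/8 - 3*theta**4/4 + theta**3/3 + 2*theta**2/3 + 1.
Check: d/dtheta[theta**6/8 - 3*theta**4/4 + theta**3/3 + 2*theta**2/3 + 1] = 3*theta**5/4 - 3*theta**3 + theta**2 + 4*theta/3 = G'(theta).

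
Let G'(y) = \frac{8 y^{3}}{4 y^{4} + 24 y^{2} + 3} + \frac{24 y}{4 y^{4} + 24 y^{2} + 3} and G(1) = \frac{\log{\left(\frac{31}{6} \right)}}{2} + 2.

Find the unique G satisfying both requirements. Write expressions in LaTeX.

G(y) = \frac{\log{\left(\frac{2 y^{4}}{3} + 4 y^{2} + \frac{1}{2} \right)}}{2} + 2

G'(y) matches the chain-rule pattern g'(h)*h' with inner function h(y) = \frac{2 y^{4}}{3} + 4 y^{2} + \frac{1}{2}; substituting u = h(y) collapses the integral.
A general antiderivative is \frac{\log{\left(\frac{2 y^{4}}{3} + 4 y^{2} + \frac{1}{2} \right)}}{2} + C.
The condition gives C = \frac{\log{\left(\frac{31}{6} \right)}}{2} + 2 - (\frac{\log{\left(\frac{31}{6} \right)}}{2}) = 2.
So G(y) = \frac{\log{\left(\frac{2 y^{4}}{3} + 4 y^{2} + \frac{1}{2} \right)}}{2} + 2.
Check: d/dy[\frac{\log{\left(\frac{2 y^{4}}{3} + 4 y^{2} + \frac{1}{2} \right)}}{2} + 2] = \frac{8 y^{3} + 24 y}{4 y^{4} + 24 y^{2} + 3}, which equals G'(y).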